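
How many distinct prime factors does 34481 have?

2

34481 = 29^2 · 41
34481 = 29^2 · 41, which has 2 distinct prime factors.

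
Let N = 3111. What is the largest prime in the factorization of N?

61

3111 = 3 · 1037
1037 = 17 · 61
61 is prime.
So 3111 = 3 · 17 · 61; the largest prime factor is 61.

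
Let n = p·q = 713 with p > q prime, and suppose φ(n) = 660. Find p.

φ(n) = (p−1)(q−1) = n − (p+q) + 1, so p + q = 713 − 660 + 1 = 54.
p and q are the roots of t² − 54t + 713 = 0.
Discriminant: 54² − 4·713 = 2916 − 2852 = 64; √64 = 8.
q = (54 − 8)/2 = 23, p = (54 + 8)/2 = 31.
Check: 23 · 31 = 713.

31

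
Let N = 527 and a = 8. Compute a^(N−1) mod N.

225

8^1 ≡ 8 (mod 527)
8^2 ≡ 8^2 = 64 ≡ 64 (mod 527)
8^4 ≡ 64^2 = 4096 ≡ 407 (mod 527)
8^8 ≡ 407^2 = 165649 ≡ 171 (mod 527)
8^16 ≡ 171^2 = 29241 ≡ 256 (mod 527)
8^32 ≡ 256^2 = 65536 ≡ 188 (mod 527)
8^64 ≡ 188^2 = 35344 ≡ 35 (mod 527)
8^128 ≡ 35^2 = 1225 ≡ 171 (mod 527)
8^256 ≡ 171^2 = 29241 ≡ 256 (mod 527)
8^512 ≡ 256^2 = 65536 ≡ 188 (mod 527)
526 = 512 + 8 + 4 + 2 in binary powers of 2.
So 8^526 ≡ 188 · 171 · 407 · 64 ≡ 225 (mod 527).
Since 225 ≠ 1, base 8 is a Fermat witness: 527 is composite.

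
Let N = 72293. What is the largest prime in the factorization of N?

72293 = 13 · 5561
5561 = 67 · 83
83 is prime.
So 72293 = 13 · 67 · 83; the largest prime factor is 83.

83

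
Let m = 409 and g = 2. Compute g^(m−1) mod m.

1

2^1 ≡ 2 (mod 409)
2^2 ≡ 2^2 = 4 ≡ 4 (mod 409)
2^4 ≡ 4^2 = 16 ≡ 16 (mod 409)
2^8 ≡ 16^2 = 256 ≡ 256 (mod 409)
2^16 ≡ 256^2 = 65536 ≡ 96 (mod 409)
2^32 ≡ 96^2 = 9216 ≡ 218 (mod 409)
2^64 ≡ 218^2 = 47524 ≡ 80 (mod 409)
2^128 ≡ 80^2 = 6400 ≡ 265 (mod 409)
2^256 ≡ 265^2 = 70225 ≡ 286 (mod 409)
408 = 256 + 128 + 16 + 8 in binary powers of 2.
So 2^408 ≡ 286 · 265 · 96 · 256 ≡ 1 (mod 409).
Since the result is 1, base 2 gives no evidence that 409 is composite.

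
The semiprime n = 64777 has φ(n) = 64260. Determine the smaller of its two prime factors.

φ(n) = (p−1)(q−1) = n − (p+q) + 1, so p + q = 64777 − 64260 + 1 = 518.
p and q are the roots of t² − 518t + 64777 = 0.
Discriminant: 518² − 4·64777 = 268324 − 259108 = 9216; √9216 = 96.
q = (518 − 96)/2 = 211, p = (518 + 96)/2 = 307.
Check: 211 · 307 = 64777.

211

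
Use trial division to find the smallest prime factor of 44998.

44998 is even: 2 divides it.

2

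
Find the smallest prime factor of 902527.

43

902527 is odd.
Digit sum 25, not divisible by 3.
Ends in 7: not divisible by 5.
7: 902527 = 7·128932 + 3
11: 902527 = 11·82047 + 10
13: 902527 = 13·69425 + 2
17: 902527 = 17·53089 + 14
19: 902527 = 19·47501 + 8
23: 902527 = 23·39240 + 7
29: 902527 = 29·31121 + 18
31: 902527 = 31·29113 + 24
37: 902527 = 37·24392 + 23
41: 902527 = 41·22012 + 35
43: 902527 = 43·20989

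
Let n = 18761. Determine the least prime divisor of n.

73

18761 is odd.
Digit sum 23, not divisible by 3.
Ends in 1: not divisible by 5.
7: 18761 = 7·2680 + 1
11: 18761 = 11·1705 + 6
13: 18761 = 13·1443 + 2
17: 18761 = 17·1103 + 10
19: 18761 = 19·987 + 8
23: 18761 = 23·815 + 16
29: 18761 = 29·646 + 27
31: 18761 = 31·605 + 6
37: 18761 = 37·507 + 2
41: 18761 = 41·457 + 24
43: 18761 = 43·436 + 13
47: 18761 = 47·399 + 8
53: 18761 = 53·353 + 52
59: 18761 = 59·317 + 58
61: 18761 = 61·307 + 34
67: 18761 = 67·280 + 1
71: 18761 = 71·264 + 17
73: 18761 = 73·257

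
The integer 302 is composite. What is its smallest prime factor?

2

302 is even: 2 divides it.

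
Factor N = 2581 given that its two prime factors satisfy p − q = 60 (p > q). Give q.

29

Since p = q + 60, we have 2581 = q(q + 60), so q² + 60q − 2581 = 0.
Discriminant: 60² + 4·2581 = 3600 + 10324 = 13924; √13924 = 118.
q = (−60 + 118)/2 = 29, and p = q + 60 = 89.
Check: 29 · 89 = 2581.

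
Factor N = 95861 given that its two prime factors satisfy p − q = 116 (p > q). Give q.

Since p = q + 116, we have 95861 = q(q + 116), so q² + 116q − 95861 = 0.
Discriminant: 116² + 4·95861 = 13456 + 383444 = 396900; √396900 = 630.
q = (−116 + 630)/2 = 257, and p = q + 116 = 373.
Check: 257 · 373 = 95861.

257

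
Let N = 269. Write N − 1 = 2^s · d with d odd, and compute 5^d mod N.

1

269 − 1 = 268 = 2^2 · 67, so d = 67.
5^1 ≡ 5 (mod 269)
5^2 ≡ 5^2 = 25 ≡ 25 (mod 269)
5^4 ≡ 25^2 = 625 ≡ 87 (mod 269)
5^8 ≡ 87^2 = 7569 ≡ 37 (mod 269)
5^16 ≡ 37^2 = 1369 ≡ 24 (mod 269)
5^32 ≡ 24^2 = 576 ≡ 38 (mod 269)
5^64 ≡ 38^2 = 1444 ≡ 99 (mod 269)
67 = 64 + 2 + 1 in binary powers of 2.
So 5^67 ≡ 99 · 25 · 5 ≡ 1 (mod 269).
Since 5^d ≡ 1 (mod 269), base 5 does not prove 269 composite.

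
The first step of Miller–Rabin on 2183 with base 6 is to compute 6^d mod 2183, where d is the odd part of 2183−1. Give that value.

1548

2183 − 1 = 2182 = 2^1 · 1091, so d = 1091.
6^1 ≡ 6 (mod 2183)
6^2 ≡ 6^2 = 36 ≡ 36 (mod 2183)
6^4 ≡ 36^2 = 1296 ≡ 1296 (mod 2183)
6^8 ≡ 1296^2 = 1679616 ≡ 889 (mod 2183)
6^16 ≡ 889^2 = 790321 ≡ 75 (mod 2183)
6^32 ≡ 75^2 = 5625 ≡ 1259 (mod 2183)
6^64 ≡ 1259^2 = 1585081 ≡ 223 (mod 2183)
6^128 ≡ 223^2 = 49729 ≡ 1703 (mod 2183)
6^256 ≡ 1703^2 = 2900209 ≡ 1185 (mod 2183)
6^512 ≡ 1185^2 = 1404225 ≡ 556 (mod 2183)
6^1024 ≡ 556^2 = 309136 ≡ 1333 (mod 2183)
1091 = 1024 + 64 + 2 + 1 in binary powers of 2.
So 6^1091 ≡ 1333 · 223 · 36 · 6 ≡ 1548 (mod 2183).
Squaring chain: 1548; never reaches −1, so base 6 is a Miller–Rabin witness that 2183 is composite.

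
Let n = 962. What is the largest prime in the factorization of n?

962 = 2 · 481
481 = 13 · 37
37 is prime.
So 962 = 2 · 13 · 37; the largest prime factor is 37.

37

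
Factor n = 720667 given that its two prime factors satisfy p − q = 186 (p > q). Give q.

761

Since p = q + 186, we have 720667 = q(q + 186), so q² + 186q − 720667 = 0.
Discriminant: 186² + 4·720667 = 34596 + 2882668 = 2917264; √2917264 = 1708.
q = (−186 + 1708)/2 = 761, and p = q + 186 = 947.
Check: 761 · 947 = 720667.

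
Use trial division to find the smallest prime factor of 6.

2

6 is even: 2 divides it.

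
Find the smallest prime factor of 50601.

3

50601 is odd.
Digit sum 12, divisible by 3.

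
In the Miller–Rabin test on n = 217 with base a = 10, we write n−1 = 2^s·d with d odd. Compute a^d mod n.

97

217 − 1 = 216 = 2^3 · 27, so d = 27.
10^1 ≡ 10 (mod 217)
10^2 ≡ 10^2 = 100 ≡ 100 (mod 217)
10^4 ≡ 100^2 = 10000 ≡ 18 (mod 217)
10^8 ≡ 18^2 = 324 ≡ 107 (mod 217)
10^16 ≡ 107^2 = 11449 ≡ 165 (mod 217)
27 = 16 + 8 + 2 + 1 in binary powers of 2.
So 10^27 ≡ 165 · 107 · 100 · 10 ≡ 97 (mod 217).
Squaring chain: 97 → 78 → 8; never reaches −1, so base 10 is a Miller–Rabin witness that 217 is composite.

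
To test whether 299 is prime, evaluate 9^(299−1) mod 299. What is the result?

9

9^1 ≡ 9 (mod 299)
9^2 ≡ 9^2 = 81 ≡ 81 (mod 299)
9^4 ≡ 81^2 = 6561 ≡ 282 (mod 299)
9^8 ≡ 282^2 = 79524 ≡ 289 (mod 299)
9^16 ≡ 289^2 = 83521 ≡ 100 (mod 299)
9^32 ≡ 100^2 = 10000 ≡ 133 (mod 299)
9^64 ≡ 133^2 = 17689 ≡ 48 (mod 299)
9^128 ≡ 48^2 = 2304 ≡ 211 (mod 299)
9^256 ≡ 211^2 = 44521 ≡ 269 (mod 299)
298 = 256 + 32 + 8 + 2 in binary powers of 2.
So 9^298 ≡ 269 · 133 · 289 · 81 ≡ 9 (mod 299).
Since 9 ≠ 1, base 9 is a Fermat witness: 299 is composite.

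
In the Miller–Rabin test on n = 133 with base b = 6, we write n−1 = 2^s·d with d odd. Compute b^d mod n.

133 − 1 = 132 = 2^2 · 33, so d = 33.
6^1 ≡ 6 (mod 133)
6^2 ≡ 6^2 = 36 ≡ 36 (mod 133)
6^4 ≡ 36^2 = 1296 ≡ 99 (mod 133)
6^8 ≡ 99^2 = 9801 ≡ 92 (mod 133)
6^16 ≡ 92^2 = 8464 ≡ 85 (mod 133)
6^32 ≡ 85^2 = 7225 ≡ 43 (mod 133)
33 = 32 + 1 in binary powers of 2.
So 6^33 ≡ 43 · 6 ≡ 125 (mod 133).
Squaring chain: 125 → 64; never reaches −1, so base 6 is a Miller–Rabin witness that 133 is composite.

125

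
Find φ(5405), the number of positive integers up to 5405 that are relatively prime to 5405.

Factor: 5405 = 5 · 23 · 47.
φ(5405) = (5−1) · (23−1) · (47−1) = 4 · 22 · 46 = 4048.

4048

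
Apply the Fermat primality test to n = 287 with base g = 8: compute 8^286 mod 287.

113

8^1 ≡ 8 (mod 287)
8^2 ≡ 8^2 = 64 ≡ 64 (mod 287)
8^4 ≡ 64^2 = 4096 ≡ 78 (mod 287)
8^8 ≡ 78^2 = 6084 ≡ 57 (mod 287)
8^16 ≡ 57^2 = 3249 ≡ 92 (mod 287)
8^32 ≡ 92^2 = 8464 ≡ 141 (mod 287)
8^64 ≡ 141^2 = 19881 ≡ 78 (mod 287)
8^128 ≡ 78^2 = 6084 ≡ 57 (mod 287)
8^256 ≡ 57^2 = 3249 ≡ 92 (mod 287)
286 = 256 + 16 + 8 + 4 + 2 in binary powers of 2.
So 8^286 ≡ 92 · 92 · 57 · 78 · 64 ≡ 113 (mod 287).
Since 113 ≠ 1, base 8 is a Fermat witness: 287 is composite.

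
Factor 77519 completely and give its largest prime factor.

77519 = 13 · 5963
5963 = 67 · 89
89 is prime.
So 77519 = 13 · 67 · 89; the largest prime factor is 89.

89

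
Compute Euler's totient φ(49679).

Factor: 49679 = 7 · 47 · 151.
φ(49679) = (7−1) · (47−1) · (151−1) = 6 · 46 · 150 = 41400.

41400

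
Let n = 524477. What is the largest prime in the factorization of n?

524477 = 71 · 7387
7387 = 83 · 89
89 is prime.
So 524477 = 71 · 83 · 89; the largest prime factor is 89.

89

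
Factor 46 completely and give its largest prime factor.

46 = 2 · 23
23 is prime.
So 46 = 2 · 23; the largest prime factor is 23.

23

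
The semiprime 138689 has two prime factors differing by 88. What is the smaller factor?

Since p = q + 88, we have 138689 = q(q + 88), so q² + 88q − 138689 = 0.
Discriminant: 88² + 4·138689 = 7744 + 554756 = 562500; √562500 = 750.
q = (−88 + 750)/2 = 331, and p = q + 88 = 419.
Check: 331 · 419 = 138689.

331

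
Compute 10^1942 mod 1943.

10^1 ≡ 10 (mod 1943)
10^2 ≡ 10^2 = 100 ≡ 100 (mod 1943)
10^4 ≡ 100^2 = 10000 ≡ 285 (mod 1943)
10^8 ≡ 285^2 = 81225 ≡ 1562 (mod 1943)
10^16 ≡ 1562^2 = 2439844 ≡ 1379 (mod 1943)
10^32 ≡ 1379^2 = 1901641 ≡ 1387 (mod 1943)
10^64 ≡ 1387^2 = 1923769 ≡ 199 (mod 1943)
10^128 ≡ 199^2 = 39601 ≡ 741 (mod 1943)
10^256 ≡ 741^2 = 549081 ≡ 1155 (mod 1943)
10^512 ≡ 1155^2 = 1334025 ≡ 1127 (mod 1943)
10^1024 ≡ 1127^2 = 1270129 ≡ 1350 (mod 1943)
1942 = 1024 + 512 + 256 + 128 + 16 + 4 + 2 in binary powers of 2.
So 10^1942 ≡ 1350 · 1127 · 1155 · 741 · 1379 · 285 · 100 ≡ 992 (mod 1943).
Since 992 ≠ 1, base 10 is a Fermat witness: 1943 is composite.

992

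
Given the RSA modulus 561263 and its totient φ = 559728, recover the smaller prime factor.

599

φ(n) = (p−1)(q−1) = n − (p+q) + 1, so p + q = 561263 − 559728 + 1 = 1536.
p and q are the roots of t² − 1536t + 561263 = 0.
Discriminant: 1536² − 4·561263 = 2359296 − 2245052 = 114244; √114244 = 338.
q = (1536 − 338)/2 = 599, p = (1536 + 338)/2 = 937.
Check: 599 · 937 = 561263.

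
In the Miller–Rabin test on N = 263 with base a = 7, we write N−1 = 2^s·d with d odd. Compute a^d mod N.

262

263 − 1 = 262 = 2^1 · 131, so d = 131.
7^1 ≡ 7 (mod 263)
7^2 ≡ 7^2 = 49 ≡ 49 (mod 263)
7^4 ≡ 49^2 = 2401 ≡ 34 (mod 263)
7^8 ≡ 34^2 = 1156 ≡ 104 (mod 263)
7^16 ≡ 104^2 = 10816 ≡ 33 (mod 263)
7^32 ≡ 33^2 = 1089 ≡ 37 (mod 263)
7^64 ≡ 37^2 = 1369 ≡ 54 (mod 263)
7^128 ≡ 54^2 = 2916 ≡ 23 (mod 263)
131 = 128 + 2 + 1 in binary powers of 2.
So 7^131 ≡ 23 · 49 · 7 ≡ 262 (mod 263).
Since 7^d ≡ 262 (mod 263), base 7 does not prove 263 composite.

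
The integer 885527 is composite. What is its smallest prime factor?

47

885527 is odd.
Digit sum 35, not divisible by 3.
Ends in 7: not divisible by 5.
7: 885527 = 7·126503 + 6
11: 885527 = 11·80502 + 5
13: 885527 = 13·68117 + 6
17: 885527 = 17·52089 + 14
19: 885527 = 19·46606 + 13
23: 885527 = 23·38501 + 4
29: 885527 = 29·30535 + 12
31: 885527 = 31·28565 + 12
37: 885527 = 37·23933 + 6
41: 885527 = 41·21598 + 9
43: 885527 = 43·20593 + 28
47: 885527 = 47·18841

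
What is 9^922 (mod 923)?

9^1 ≡ 9 (mod 923)
9^2 ≡ 9^2 = 81 ≡ 81 (mod 923)
9^4 ≡ 81^2 = 6561 ≡ 100 (mod 923)
9^8 ≡ 100^2 = 10000 ≡ 770 (mod 923)
9^16 ≡ 770^2 = 592900 ≡ 334 (mod 923)
9^32 ≡ 334^2 = 111556 ≡ 796 (mod 923)
9^64 ≡ 796^2 = 633616 ≡ 438 (mod 923)
9^128 ≡ 438^2 = 191844 ≡ 783 (mod 923)
9^256 ≡ 783^2 = 613089 ≡ 217 (mod 923)
9^512 ≡ 217^2 = 47089 ≡ 16 (mod 923)
922 = 512 + 256 + 128 + 16 + 8 + 2 in binary powers of 2.
So 9^922 ≡ 16 · 217 · 783 · 334 · 770 · 81 ≡ 178 (mod 923).
Since 178 ≠ 1, base 9 is a Fermat witness: 923 is composite.

178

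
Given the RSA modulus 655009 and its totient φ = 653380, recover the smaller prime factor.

719

φ(n) = (p−1)(q−1) = n − (p+q) + 1, so p + q = 655009 − 653380 + 1 = 1630.
p and q are the roots of t² − 1630t + 655009 = 0.
Discriminant: 1630² − 4·655009 = 2656900 − 2620036 = 36864; √36864 = 192.
q = (1630 − 192)/2 = 719, p = (1630 + 192)/2 = 911.
Check: 719 · 911 = 655009.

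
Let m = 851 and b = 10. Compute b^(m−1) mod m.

380

10^1 ≡ 10 (mod 851)
10^2 ≡ 10^2 = 100 ≡ 100 (mod 851)
10^4 ≡ 100^2 = 10000 ≡ 639 (mod 851)
10^8 ≡ 639^2 = 408321 ≡ 692 (mod 851)
10^16 ≡ 692^2 = 478864 ≡ 602 (mod 851)
10^32 ≡ 602^2 = 362404 ≡ 729 (mod 851)
10^64 ≡ 729^2 = 531441 ≡ 417 (mod 851)
10^128 ≡ 417^2 = 173889 ≡ 285 (mod 851)
10^256 ≡ 285^2 = 81225 ≡ 380 (mod 851)
10^512 ≡ 380^2 = 144400 ≡ 581 (mod 851)
850 = 512 + 256 + 64 + 16 + 2 in binary powers of 2.
So 10^850 ≡ 581 · 380 · 417 · 602 · 100 ≡ 380 (mod 851).
Since 380 ≠ 1, base 10 is a Fermat witness: 851 is composite.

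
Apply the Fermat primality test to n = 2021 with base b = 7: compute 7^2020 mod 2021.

294

7^1 ≡ 7 (mod 2021)
7^2 ≡ 7^2 = 49 ≡ 49 (mod 2021)
7^4 ≡ 49^2 = 2401 ≡ 380 (mod 2021)
7^8 ≡ 380^2 = 144400 ≡ 909 (mod 2021)
7^16 ≡ 909^2 = 826281 ≡ 1713 (mod 2021)
7^32 ≡ 1713^2 = 2934369 ≡ 1898 (mod 2021)
7^64 ≡ 1898^2 = 3602404 ≡ 982 (mod 2021)
7^128 ≡ 982^2 = 964324 ≡ 307 (mod 2021)
7^256 ≡ 307^2 = 94249 ≡ 1283 (mod 2021)
7^512 ≡ 1283^2 = 1646089 ≡ 995 (mod 2021)
7^1024 ≡ 995^2 = 990025 ≡ 1756 (mod 2021)
2020 = 1024 + 512 + 256 + 128 + 64 + 32 + 4 in binary powers of 2.
So 7^2020 ≡ 1756 · 995 · 1283 · 307 · 982 · 1898 · 380 ≡ 294 (mod 2021).
Since 294 ≠ 1, base 7 is a Fermat witness: 2021 is composite.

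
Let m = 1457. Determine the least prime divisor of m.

31

1457 is odd.
Digit sum 17, not divisible by 3.
Ends in 7: not divisible by 5.
7: 1457 = 7·208 + 1
11: 1457 = 11·132 + 5
13: 1457 = 13·112 + 1
17: 1457 = 17·85 + 12
19: 1457 = 19·76 + 13
23: 1457 = 23·63 + 8
29: 1457 = 29·50 + 7
31: 1457 = 31·47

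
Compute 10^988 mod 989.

10^1 ≡ 10 (mod 989)
10^2 ≡ 10^2 = 100 ≡ 100 (mod 989)
10^4 ≡ 100^2 = 10000 ≡ 110 (mod 989)
10^8 ≡ 110^2 = 12100 ≡ 232 (mod 989)
10^16 ≡ 232^2 = 53824 ≡ 418 (mod 989)
10^32 ≡ 418^2 = 174724 ≡ 660 (mod 989)
10^64 ≡ 660^2 = 435600 ≡ 440 (mod 989)
10^128 ≡ 440^2 = 193600 ≡ 745 (mod 989)
10^256 ≡ 745^2 = 555025 ≡ 196 (mod 989)
10^512 ≡ 196^2 = 38416 ≡ 834 (mod 989)
988 = 512 + 256 + 128 + 64 + 16 + 8 + 4 in binary powers of 2.
So 10^988 ≡ 834 · 196 · 745 · 440 · 418 · 232 · 110 ≡ 440 (mod 989).
Since 440 ≠ 1, base 10 is a Fermat witness: 989 is composite.

440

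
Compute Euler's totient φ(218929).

Factor: 218929 = 37 · 61 · 97.
φ(218929) = (37−1) · (61−1) · (97−1) = 36 · 60 · 96 = 207360.

207360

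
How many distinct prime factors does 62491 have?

62491 = 11 · 5681
5681 = 13 · 437
437 = 19 · 23
62491 = 11 · 13 · 19 · 23, which has 4 distinct prime factors.

4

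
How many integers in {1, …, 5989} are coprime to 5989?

5824

Factor: 5989 = 53 · 113.
φ(5989) = (53−1) · (113−1) = 52 · 112 = 5824.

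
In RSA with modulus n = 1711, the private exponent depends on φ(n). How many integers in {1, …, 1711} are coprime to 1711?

1624

Factor: 1711 = 29 · 59.
φ(1711) = (29−1) · (59−1) = 28 · 58 = 1624.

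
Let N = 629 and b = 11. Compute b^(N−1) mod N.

174

11^1 ≡ 11 (mod 629)
11^2 ≡ 11^2 = 121 ≡ 121 (mod 629)
11^4 ≡ 121^2 = 14641 ≡ 174 (mod 629)
11^8 ≡ 174^2 = 30276 ≡ 84 (mod 629)
11^16 ≡ 84^2 = 7056 ≡ 137 (mod 629)
11^32 ≡ 137^2 = 18769 ≡ 528 (mod 629)
11^64 ≡ 528^2 = 278784 ≡ 137 (mod 629)
11^128 ≡ 137^2 = 18769 ≡ 528 (mod 629)
11^256 ≡ 528^2 = 278784 ≡ 137 (mod 629)
11^512 ≡ 137^2 = 18769 ≡ 528 (mod 629)
628 = 512 + 64 + 32 + 16 + 4 in binary powers of 2.
So 11^628 ≡ 528 · 137 · 528 · 137 · 174 ≡ 174 (mod 629).
Since 174 ≠ 1, base 11 is a Fermat witness: 629 is composite.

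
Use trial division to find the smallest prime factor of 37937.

37937 is odd.
Digit sum 29, not divisible by 3.
Ends in 7: not divisible by 5.
7: 37937 = 7·5419 + 4
11: 37937 = 11·3448 + 9
13: 37937 = 13·2918 + 3
17: 37937 = 17·2231 + 10
19: 37937 = 19·1996 + 13
23: 37937 = 23·1649 + 10
29: 37937 = 29·1308 + 5
31: 37937 = 31·1223 + 24
37: 37937 = 37·1025 + 12
41: 37937 = 41·925 + 12
43: 37937 = 43·882 + 11
47: 37937 = 47·807 + 8
53: 37937 = 53·715 + 42
59: 37937 = 59·643

59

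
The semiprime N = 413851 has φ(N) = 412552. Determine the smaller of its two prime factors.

557

φ(n) = (p−1)(q−1) = n − (p+q) + 1, so p + q = 413851 − 412552 + 1 = 1300.
p and q are the roots of t² − 1300t + 413851 = 0.
Discriminant: 1300² − 4·413851 = 1690000 − 1655404 = 34596; √34596 = 186.
q = (1300 − 186)/2 = 557, p = (1300 + 186)/2 = 743.
Check: 557 · 743 = 413851.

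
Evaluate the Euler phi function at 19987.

Factor: 19987 = 11 · 23 · 79.
φ(19987) = (11−1) · (23−1) · (79−1) = 10 · 22 · 78 = 17160.

17160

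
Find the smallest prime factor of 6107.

31

6107 is odd.
Digit sum 14, not divisible by 3.
Ends in 7: not divisible by 5.
7: 6107 = 7·872 + 3
11: 6107 = 11·555 + 2
13: 6107 = 13·469 + 10
17: 6107 = 17·359 + 4
19: 6107 = 19·321 + 8
23: 6107 = 23·265 + 12
29: 6107 = 29·210 + 17
31: 6107 = 31·197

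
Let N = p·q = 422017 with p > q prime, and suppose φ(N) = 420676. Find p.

839

φ(n) = (p−1)(q−1) = n − (p+q) + 1, so p + q = 422017 − 420676 + 1 = 1342.
p and q are the roots of t² − 1342t + 422017 = 0.
Discriminant: 1342² − 4·422017 = 1800964 − 1688068 = 112896; √112896 = 336.
q = (1342 − 336)/2 = 503, p = (1342 + 336)/2 = 839.
Check: 503 · 839 = 422017.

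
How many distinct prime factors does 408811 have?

408811 = 13^2 · 2419
2419 = 41 · 59
408811 = 13^2 · 41 · 59, which has 3 distinct prime factors.

3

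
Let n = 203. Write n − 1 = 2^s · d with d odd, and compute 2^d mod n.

203 − 1 = 202 = 2^1 · 101, so d = 101.
2^1 ≡ 2 (mod 203)
2^2 ≡ 2^2 = 4 ≡ 4 (mod 203)
2^4 ≡ 4^2 = 16 ≡ 16 (mod 203)
2^8 ≡ 16^2 = 256 ≡ 53 (mod 203)
2^16 ≡ 53^2 = 2809 ≡ 170 (mod 203)
2^32 ≡ 170^2 = 28900 ≡ 74 (mod 203)
2^64 ≡ 74^2 = 5476 ≡ 198 (mod 203)
101 = 64 + 32 + 4 + 1 in binary powers of 2.
So 2^101 ≡ 198 · 74 · 16 · 2 ≡ 137 (mod 203).
Squaring chain: 137; never reaches −1, so base 2 is a Miller–Rabin witness that 203 is composite.

137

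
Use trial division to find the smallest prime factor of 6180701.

6180701 is odd.
Digit sum 23, not divisible by 3.
Ends in 1: not divisible by 5.
7: 6180701 = 7·882957 + 2
11: 6180701 = 11·561881 + 10
13: 6180701 = 13·475438 + 7
17: 6180701 = 17·363570 + 11
19: 6180701 = 19·325300 + 1
23: 6180701 = 23·268726 + 3
29: 6180701 = 29·213127 + 18
31: 6180701 = 31·199377 + 14
37: 6180701 = 37·167045 + 36
41: 6180701 = 41·150748 + 33
43: 6180701 = 43·143737 + 10
47: 6180701 = 47·131504 + 13
53: 6180701 = 53·116617

53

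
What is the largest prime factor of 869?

79

869 = 11 · 79
79 is prime.
So 869 = 11 · 79; the largest prime factor is 79.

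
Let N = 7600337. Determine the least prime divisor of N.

7600337 is odd.
Digit sum 26, not divisible by 3.
Ends in 7: not divisible by 5.
7: 7600337 = 7·1085762 + 3
11: 7600337 = 11·690939 + 8
13: 7600337 = 13·584641 + 4
17: 7600337 = 17·447078 + 11
19: 7600337 = 19·400017 + 14
23: 7600337 = 23·330449 + 10
29: 7600337 = 29·262080 + 17
31: 7600337 = 31·245172 + 5
37: 7600337 = 37·205414 + 19
41: 7600337 = 41·185374 + 3
43: 7600337 = 43·176752 + 1
47: 7600337 = 47·161709 + 14
53: 7600337 = 53·143402 + 31
59: 7600337 = 59·128819 + 16
61: 7600337 = 61·124595 + 42
67: 7600337 = 67·113437 + 58
71: 7600337 = 71·107047

71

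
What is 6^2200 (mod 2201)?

1823

6^1 ≡ 6 (mod 2201)
6^2 ≡ 6^2 = 36 ≡ 36 (mod 2201)
6^4 ≡ 36^2 = 1296 ≡ 1296 (mod 2201)
6^8 ≡ 1296^2 = 1679616 ≡ 253 (mod 2201)
6^16 ≡ 253^2 = 64009 ≡ 180 (mod 2201)
6^32 ≡ 180^2 = 32400 ≡ 1586 (mod 2201)
6^64 ≡ 1586^2 = 2515396 ≡ 1854 (mod 2201)
6^128 ≡ 1854^2 = 3437316 ≡ 1555 (mod 2201)
6^256 ≡ 1555^2 = 2418025 ≡ 1327 (mod 2201)
6^512 ≡ 1327^2 = 1760929 ≡ 129 (mod 2201)
6^1024 ≡ 129^2 = 16641 ≡ 1234 (mod 2201)
6^2048 ≡ 1234^2 = 1522756 ≡ 1865 (mod 2201)
2200 = 2048 + 128 + 16 + 8 in binary powers of 2.
So 6^2200 ≡ 1865 · 1555 · 180 · 253 ≡ 1823 (mod 2201).
Since 1823 ≠ 1, base 6 is a Fermat witness: 2201 is composite.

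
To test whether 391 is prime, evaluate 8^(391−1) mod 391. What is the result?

8^1 ≡ 8 (mod 391)
8^2 ≡ 8^2 = 64 ≡ 64 (mod 391)
8^4 ≡ 64^2 = 4096 ≡ 186 (mod 391)
8^8 ≡ 186^2 = 34596 ≡ 188 (mod 391)
8^16 ≡ 188^2 = 35344 ≡ 154 (mod 391)
8^32 ≡ 154^2 = 23716 ≡ 256 (mod 391)
8^64 ≡ 256^2 = 65536 ≡ 239 (mod 391)
8^128 ≡ 239^2 = 57121 ≡ 35 (mod 391)
8^256 ≡ 35^2 = 1225 ≡ 52 (mod 391)
390 = 256 + 128 + 4 + 2 in binary powers of 2.
So 8^390 ≡ 52 · 35 · 186 · 64 ≡ 361 (mod 391).
Since 361 ≠ 1, base 8 is a Fermat witness: 391 is composite.

361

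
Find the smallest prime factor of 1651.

1651 is odd.
Digit sum 13, not divisible by 3.
Ends in 1: not divisible by 5.
7: 1651 = 7·235 + 6
11: 1651 = 11·150 + 1
13: 1651 = 13·127

13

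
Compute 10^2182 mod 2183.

972

10^1 ≡ 10 (mod 2183)
10^2 ≡ 10^2 = 100 ≡ 100 (mod 2183)
10^4 ≡ 100^2 = 10000 ≡ 1268 (mod 2183)
10^8 ≡ 1268^2 = 1607824 ≡ 1136 (mod 2183)
10^16 ≡ 1136^2 = 1290496 ≡ 343 (mod 2183)
10^32 ≡ 343^2 = 117649 ≡ 1950 (mod 2183)
10^64 ≡ 1950^2 = 3802500 ≡ 1897 (mod 2183)
10^128 ≡ 1897^2 = 3598609 ≡ 1025 (mod 2183)
10^256 ≡ 1025^2 = 1050625 ≡ 602 (mod 2183)
10^512 ≡ 602^2 = 362404 ≡ 26 (mod 2183)
10^1024 ≡ 26^2 = 676 ≡ 676 (mod 2183)
10^2048 ≡ 676^2 = 456976 ≡ 729 (mod 2183)
2182 = 2048 + 128 + 4 + 2 in binary powers of 2.
So 10^2182 ≡ 729 · 1025 · 1268 · 100 ≡ 972 (mod 2183).
Since 972 ≠ 1, base 10 is a Fermat witness: 2183 is composite.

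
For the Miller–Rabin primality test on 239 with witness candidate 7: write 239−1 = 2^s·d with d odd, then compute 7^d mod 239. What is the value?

239 − 1 = 238 = 2^1 · 119, so d = 119.
7^1 ≡ 7 (mod 239)
7^2 ≡ 7^2 = 49 ≡ 49 (mod 239)
7^4 ≡ 49^2 = 2401 ≡ 11 (mod 239)
7^8 ≡ 11^2 = 121 ≡ 121 (mod 239)
7^16 ≡ 121^2 = 14641 ≡ 62 (mod 239)
7^32 ≡ 62^2 = 3844 ≡ 20 (mod 239)
7^64 ≡ 20^2 = 400 ≡ 161 (mod 239)
119 = 64 + 32 + 16 + 4 + 2 + 1 in binary powers of 2.
So 7^119 ≡ 161 · 20 · 62 · 11 · 49 · 7 ≡ 238 (mod 239).
Since 7^d ≡ 238 (mod 239), base 7 does not prove 239 composite.

238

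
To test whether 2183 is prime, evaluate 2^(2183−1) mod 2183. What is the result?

2^1 ≡ 2 (mod 2183)
2^2 ≡ 2^2 = 4 ≡ 4 (mod 2183)
2^4 ≡ 4^2 = 16 ≡ 16 (mod 2183)
2^8 ≡ 16^2 = 256 ≡ 256 (mod 2183)
2^16 ≡ 256^2 = 65536 ≡ 46 (mod 2183)
2^32 ≡ 46^2 = 2116 ≡ 2116 (mod 2183)
2^64 ≡ 2116^2 = 4477456 ≡ 123 (mod 2183)
2^128 ≡ 123^2 = 15129 ≡ 2031 (mod 2183)
2^256 ≡ 2031^2 = 4124961 ≡ 1274 (mod 2183)
2^512 ≡ 1274^2 = 1623076 ≡ 1107 (mod 2183)
2^1024 ≡ 1107^2 = 1225449 ≡ 786 (mod 2183)
2^2048 ≡ 786^2 = 617796 ≡ 7 (mod 2183)
2182 = 2048 + 128 + 4 + 2 in binary powers of 2.
So 2^2182 ≡ 7 · 2031 · 16 · 4 ≡ 1760 (mod 2183).
Since 1760 ≠ 1, base 2 is a Fermat witness: 2183 is composite.

1760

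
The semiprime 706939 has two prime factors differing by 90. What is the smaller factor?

797

Since p = q + 90, we have 706939 = q(q + 90), so q² + 90q − 706939 = 0.
Discriminant: 90² + 4·706939 = 8100 + 2827756 = 2835856; √2835856 = 1684.
q = (−90 + 1684)/2 = 797, and p = q + 90 = 887.
Check: 797 · 887 = 706939.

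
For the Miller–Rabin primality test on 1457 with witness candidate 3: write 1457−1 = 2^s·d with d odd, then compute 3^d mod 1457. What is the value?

1457 − 1 = 1456 = 2^4 · 91, so d = 91.
3^1 ≡ 3 (mod 1457)
3^2 ≡ 3^2 = 9 ≡ 9 (mod 1457)
3^4 ≡ 9^2 = 81 ≡ 81 (mod 1457)
3^8 ≡ 81^2 = 6561 ≡ 733 (mod 1457)
3^16 ≡ 733^2 = 537289 ≡ 1113 (mod 1457)
3^32 ≡ 1113^2 = 1238769 ≡ 319 (mod 1457)
3^64 ≡ 319^2 = 101761 ≡ 1228 (mod 1457)
91 = 64 + 16 + 8 + 2 + 1 in binary powers of 2.
So 3^91 ≡ 1228 · 1113 · 733 · 9 · 3 ≡ 251 (mod 1457).
Squaring chain: 251 → 350 → 112 → 888; never reaches −1, so base 3 is a Miller–Rabin witness that 1457 is composite.

251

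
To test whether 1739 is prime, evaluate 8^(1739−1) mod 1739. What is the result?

159

8^1 ≡ 8 (mod 1739)
8^2 ≡ 8^2 = 64 ≡ 64 (mod 1739)
8^4 ≡ 64^2 = 4096 ≡ 618 (mod 1739)
8^8 ≡ 618^2 = 381924 ≡ 1083 (mod 1739)
8^16 ≡ 1083^2 = 1172889 ≡ 803 (mod 1739)
8^32 ≡ 803^2 = 644809 ≡ 1379 (mod 1739)
8^64 ≡ 1379^2 = 1901641 ≡ 914 (mod 1739)
8^128 ≡ 914^2 = 835396 ≡ 676 (mod 1739)
8^256 ≡ 676^2 = 456976 ≡ 1358 (mod 1739)
8^512 ≡ 1358^2 = 1844164 ≡ 824 (mod 1739)
8^1024 ≡ 824^2 = 678976 ≡ 766 (mod 1739)
1738 = 1024 + 512 + 128 + 64 + 8 + 2 in binary powers of 2.
So 8^1738 ≡ 766 · 824 · 676 · 914 · 1083 · 64 ≡ 159 (mod 1739).
Since 159 ≠ 1, base 8 is a Fermat witness: 1739 is composite.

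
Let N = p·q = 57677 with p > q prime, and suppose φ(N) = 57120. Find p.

421

φ(n) = (p−1)(q−1) = n − (p+q) + 1, so p + q = 57677 − 57120 + 1 = 558.
p and q are the roots of t² − 558t + 57677 = 0.
Discriminant: 558² − 4·57677 = 311364 − 230708 = 80656; √80656 = 284.
q = (558 − 284)/2 = 137, p = (558 + 284)/2 = 421.
Check: 137 · 421 = 57677.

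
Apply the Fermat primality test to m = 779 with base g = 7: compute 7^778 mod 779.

7^1 ≡ 7 (mod 779)
7^2 ≡ 7^2 = 49 ≡ 49 (mod 779)
7^4 ≡ 49^2 = 2401 ≡ 64 (mod 779)
7^8 ≡ 64^2 = 4096 ≡ 201 (mod 779)
7^16 ≡ 201^2 = 40401 ≡ 672 (mod 779)
7^32 ≡ 672^2 = 451584 ≡ 543 (mod 779)
7^64 ≡ 543^2 = 294849 ≡ 387 (mod 779)
7^128 ≡ 387^2 = 149769 ≡ 201 (mod 779)
7^256 ≡ 201^2 = 40401 ≡ 672 (mod 779)
7^512 ≡ 672^2 = 451584 ≡ 543 (mod 779)
778 = 512 + 256 + 8 + 2 in binary powers of 2.
So 7^778 ≡ 543 · 672 · 201 · 49 ≡ 292 (mod 779).
Since 292 ≠ 1, base 7 is a Fermat witness: 779 is composite.

292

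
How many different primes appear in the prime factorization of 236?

236 = 2^2 · 59
236 = 2^2 · 59, which has 2 distinct prime factors.

2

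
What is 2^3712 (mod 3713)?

1076

2^1 ≡ 2 (mod 3713)
2^2 ≡ 2^2 = 4 ≡ 4 (mod 3713)
2^4 ≡ 4^2 = 16 ≡ 16 (mod 3713)
2^8 ≡ 16^2 = 256 ≡ 256 (mod 3713)
2^16 ≡ 256^2 = 65536 ≡ 2415 (mod 3713)
2^32 ≡ 2415^2 = 5832225 ≡ 2815 (mod 3713)
2^64 ≡ 2815^2 = 7924225 ≡ 683 (mod 3713)
2^128 ≡ 683^2 = 466489 ≡ 2364 (mod 3713)
2^256 ≡ 2364^2 = 5588496 ≡ 431 (mod 3713)
2^512 ≡ 431^2 = 185761 ≡ 111 (mod 3713)
2^1024 ≡ 111^2 = 12321 ≡ 1182 (mod 3713)
2^2048 ≡ 1182^2 = 1397124 ≡ 1036 (mod 3713)
3712 = 2048 + 1024 + 512 + 128 in binary powers of 2.
So 2^3712 ≡ 1036 · 1182 · 111 · 2364 ≡ 1076 (mod 3713).
Since 1076 ≠ 1, base 2 is a Fermat witness: 3713 is composite.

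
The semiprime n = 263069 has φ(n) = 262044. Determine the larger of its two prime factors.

φ(n) = (p−1)(q−1) = n − (p+q) + 1, so p + q = 263069 − 262044 + 1 = 1026.
p and q are the roots of t² − 1026t + 263069 = 0.
Discriminant: 1026² − 4·263069 = 1052676 − 1052276 = 400; √400 = 20.
q = (1026 − 20)/2 = 503, p = (1026 + 20)/2 = 523.
Check: 503 · 523 = 263069.

523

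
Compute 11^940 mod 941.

11^1 ≡ 11 (mod 941)
11^2 ≡ 11^2 = 121 ≡ 121 (mod 941)
11^4 ≡ 121^2 = 14641 ≡ 526 (mod 941)
11^8 ≡ 526^2 = 276676 ≡ 22 (mod 941)
11^16 ≡ 22^2 = 484 ≡ 484 (mod 941)
11^32 ≡ 484^2 = 234256 ≡ 888 (mod 941)
11^64 ≡ 888^2 = 788544 ≡ 927 (mod 941)
11^128 ≡ 927^2 = 859329 ≡ 196 (mod 941)
11^256 ≡ 196^2 = 38416 ≡ 776 (mod 941)
11^512 ≡ 776^2 = 602176 ≡ 877 (mod 941)
940 = 512 + 256 + 128 + 32 + 8 + 4 in binary powers of 2.
So 11^940 ≡ 877 · 776 · 196 · 888 · 22 · 526 ≡ 1 (mod 941).
Since the result is 1, base 11 gives no evidence that 941 is composite.

1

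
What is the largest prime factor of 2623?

2623 = 43 · 61
61 is prime.
So 2623 = 43 · 61; the largest prime factor is 61.

61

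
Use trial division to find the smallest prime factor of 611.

611 is odd.
Digit sum 8, not divisible by 3.
Ends in 1: not divisible by 5.
7: 611 = 7·87 + 2
11: 611 = 11·55 + 6
13: 611 = 13·47

13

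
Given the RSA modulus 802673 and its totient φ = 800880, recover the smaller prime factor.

φ(n) = (p−1)(q−1) = n − (p+q) + 1, so p + q = 802673 − 800880 + 1 = 1794.
p and q are the roots of t² − 1794t + 802673 = 0.
Discriminant: 1794² − 4·802673 = 3218436 − 3210692 = 7744; √7744 = 88.
q = (1794 − 88)/2 = 853, p = (1794 + 88)/2 = 941.
Check: 853 · 941 = 802673.

853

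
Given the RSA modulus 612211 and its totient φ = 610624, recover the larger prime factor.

φ(n) = (p−1)(q−1) = n − (p+q) + 1, so p + q = 612211 − 610624 + 1 = 1588.
p and q are the roots of t² − 1588t + 612211 = 0.
Discriminant: 1588² − 4·612211 = 2521744 − 2448844 = 72900; √72900 = 270.
q = (1588 − 270)/2 = 659, p = (1588 + 270)/2 = 929.
Check: 659 · 929 = 612211.

929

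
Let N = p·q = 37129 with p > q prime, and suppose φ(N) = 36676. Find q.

φ(n) = (p−1)(q−1) = n − (p+q) + 1, so p + q = 37129 − 36676 + 1 = 454.
p and q are the roots of t² − 454t + 37129 = 0.
Discriminant: 454² − 4·37129 = 206116 − 148516 = 57600; √57600 = 240.
q = (454 − 240)/2 = 107, p = (454 + 240)/2 = 347.
Check: 107 · 347 = 37129.

107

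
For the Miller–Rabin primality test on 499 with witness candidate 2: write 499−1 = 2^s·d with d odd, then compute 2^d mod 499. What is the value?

498

499 − 1 = 498 = 2^1 · 249, so d = 249.
2^1 ≡ 2 (mod 499)
2^2 ≡ 2^2 = 4 ≡ 4 (mod 499)
2^4 ≡ 4^2 = 16 ≡ 16 (mod 499)
2^8 ≡ 16^2 = 256 ≡ 256 (mod 499)
2^16 ≡ 256^2 = 65536 ≡ 167 (mod 499)
2^32 ≡ 167^2 = 27889 ≡ 444 (mod 499)
2^64 ≡ 444^2 = 197136 ≡ 31 (mod 499)
2^128 ≡ 31^2 = 961 ≡ 462 (mod 499)
249 = 128 + 64 + 32 + 16 + 8 + 1 in binary powers of 2.
So 2^249 ≡ 462 · 31 · 444 · 167 · 256 · 2 ≡ 498 (mod 499).
Since 2^d ≡ 498 (mod 499), base 2 does not prove 499 composite.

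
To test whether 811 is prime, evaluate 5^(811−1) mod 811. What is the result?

5^1 ≡ 5 (mod 811)
5^2 ≡ 5^2 = 25 ≡ 25 (mod 811)
5^4 ≡ 25^2 = 625 ≡ 625 (mod 811)
5^8 ≡ 625^2 = 390625 ≡ 534 (mod 811)
5^16 ≡ 534^2 = 285156 ≡ 495 (mod 811)
5^32 ≡ 495^2 = 245025 ≡ 103 (mod 811)
5^64 ≡ 103^2 = 10609 ≡ 66 (mod 811)
5^128 ≡ 66^2 = 4356 ≡ 301 (mod 811)
5^256 ≡ 301^2 = 90601 ≡ 580 (mod 811)
5^512 ≡ 580^2 = 336400 ≡ 646 (mod 811)
810 = 512 + 256 + 32 + 8 + 2 in binary powers of 2.
So 5^810 ≡ 646 · 580 · 103 · 534 · 25 ≡ 1 (mod 811).
Since the result is 1, base 5 gives no evidence that 811 is composite.

1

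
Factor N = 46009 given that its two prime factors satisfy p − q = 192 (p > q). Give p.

331

Since p = q + 192, we have 46009 = q(q + 192), so q² + 192q − 46009 = 0.
Discriminant: 192² + 4·46009 = 36864 + 184036 = 220900; √220900 = 470.
q = (−192 + 470)/2 = 139, and p = q + 192 = 331.
Check: 139 · 331 = 46009.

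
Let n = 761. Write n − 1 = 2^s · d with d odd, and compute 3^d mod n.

135

761 − 1 = 760 = 2^3 · 95, so d = 95.
3^1 ≡ 3 (mod 761)
3^2 ≡ 3^2 = 9 ≡ 9 (mod 761)
3^4 ≡ 9^2 = 81 ≡ 81 (mod 761)
3^8 ≡ 81^2 = 6561 ≡ 473 (mod 761)
3^16 ≡ 473^2 = 223729 ≡ 756 (mod 761)
3^32 ≡ 756^2 = 571536 ≡ 25 (mod 761)
3^64 ≡ 25^2 = 625 ≡ 625 (mod 761)
95 = 64 + 16 + 8 + 4 + 2 + 1 in binary powers of 2.
So 3^95 ≡ 625 · 756 · 473 · 81 · 9 · 3 ≡ 135 (mod 761).
Squaring chain: 135 → 722 → 760; reaches −1, so base 3 does not prove 761 composite.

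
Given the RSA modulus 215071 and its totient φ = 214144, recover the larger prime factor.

479

φ(n) = (p−1)(q−1) = n − (p+q) + 1, so p + q = 215071 − 214144 + 1 = 928.
p and q are the roots of t² − 928t + 215071 = 0.
Discriminant: 928² − 4·215071 = 861184 − 860284 = 900; √900 = 30.
q = (928 − 30)/2 = 449, p = (928 + 30)/2 = 479.
Check: 449 · 479 = 215071.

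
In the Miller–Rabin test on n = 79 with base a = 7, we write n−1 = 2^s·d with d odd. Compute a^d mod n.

79 − 1 = 78 = 2^1 · 39, so d = 39.
7^1 ≡ 7 (mod 79)
7^2 ≡ 7^2 = 49 ≡ 49 (mod 79)
7^4 ≡ 49^2 = 2401 ≡ 31 (mod 79)
7^8 ≡ 31^2 = 961 ≡ 13 (mod 79)
7^16 ≡ 13^2 = 169 ≡ 11 (mod 79)
7^32 ≡ 11^2 = 121 ≡ 42 (mod 79)
39 = 32 + 4 + 2 + 1 in binary powers of 2.
So 7^39 ≡ 42 · 31 · 49 · 7 ≡ 78 (mod 79).
Since 7^d ≡ 78 (mod 79), base 7 does not prove 79 composite.

78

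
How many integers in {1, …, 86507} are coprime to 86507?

78624

Factor: 86507 = 19 · 29 · 157.
φ(86507) = (19−1) · (29−1) · (157−1) = 18 · 28 · 156 = 78624.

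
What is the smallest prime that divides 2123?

11

2123 is odd.
Digit sum 8, not divisible by 3.
Ends in 3: not divisible by 5.
7: 2123 = 7·303 + 2
11: 2123 = 11·193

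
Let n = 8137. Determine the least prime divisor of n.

8137 is odd.
Digit sum 19, not divisible by 3.
Ends in 7: not divisible by 5.
7: 8137 = 7·1162 + 3
11: 8137 = 11·739 + 8
13: 8137 = 13·625 + 12
17: 8137 = 17·478 + 11
19: 8137 = 19·428 + 5
23: 8137 = 23·353 + 18
29: 8137 = 29·280 + 17
31: 8137 = 31·262 + 15
37: 8137 = 37·219 + 34
41: 8137 = 41·198 + 19
43: 8137 = 43·189 + 10
47: 8137 = 47·173 + 6
53: 8137 = 53·153 + 28
59: 8137 = 59·137 + 54
61: 8137 = 61·133 + 24
67: 8137 = 67·121 + 30
71: 8137 = 71·114 + 43
73: 8137 = 73·111 + 34
79: 8137 = 79·103

79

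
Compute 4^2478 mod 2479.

4^1 ≡ 4 (mod 2479)
4^2 ≡ 4^2 = 16 ≡ 16 (mod 2479)
4^4 ≡ 16^2 = 256 ≡ 256 (mod 2479)
4^8 ≡ 256^2 = 65536 ≡ 1082 (mod 2479)
4^16 ≡ 1082^2 = 1170724 ≡ 636 (mod 2479)
4^32 ≡ 636^2 = 404496 ≡ 419 (mod 2479)
4^64 ≡ 419^2 = 175561 ≡ 2031 (mod 2479)
4^128 ≡ 2031^2 = 4124961 ≡ 2384 (mod 2479)
4^256 ≡ 2384^2 = 5683456 ≡ 1588 (mod 2479)
4^512 ≡ 1588^2 = 2521744 ≡ 601 (mod 2479)
4^1024 ≡ 601^2 = 361201 ≡ 1746 (mod 2479)
4^2048 ≡ 1746^2 = 3048516 ≡ 1825 (mod 2479)
2478 = 2048 + 256 + 128 + 32 + 8 + 4 + 2 in binary powers of 2.
So 4^2478 ≡ 1825 · 1588 · 2384 · 419 · 1082 · 256 · 16 ≡ 935 (mod 2479).
Since 935 ≠ 1, base 4 is a Fermat witness: 2479 is composite.

935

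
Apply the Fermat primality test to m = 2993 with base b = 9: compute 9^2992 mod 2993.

575

9^1 ≡ 9 (mod 2993)
9^2 ≡ 9^2 = 81 ≡ 81 (mod 2993)
9^4 ≡ 81^2 = 6561 ≡ 575 (mod 2993)
9^8 ≡ 575^2 = 330625 ≡ 1395 (mod 2993)
9^16 ≡ 1395^2 = 1946025 ≡ 575 (mod 2993)
9^32 ≡ 575^2 = 330625 ≡ 1395 (mod 2993)
9^64 ≡ 1395^2 = 1946025 ≡ 575 (mod 2993)
9^128 ≡ 575^2 = 330625 ≡ 1395 (mod 2993)
9^256 ≡ 1395^2 = 1946025 ≡ 575 (mod 2993)
9^512 ≡ 575^2 = 330625 ≡ 1395 (mod 2993)
9^1024 ≡ 1395^2 = 1946025 ≡ 575 (mod 2993)
9^2048 ≡ 575^2 = 330625 ≡ 1395 (mod 2993)
2992 = 2048 + 512 + 256 + 128 + 32 + 16 in binary powers of 2.
So 9^2992 ≡ 1395 · 1395 · 575 · 1395 · 1395 · 575 ≡ 575 (mod 2993).
Since 575 ≠ 1, base 9 is a Fermat witness: 2993 is composite.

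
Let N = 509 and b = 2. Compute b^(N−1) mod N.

2^1 ≡ 2 (mod 509)
2^2 ≡ 2^2 = 4 ≡ 4 (mod 509)
2^4 ≡ 4^2 = 16 ≡ 16 (mod 509)
2^8 ≡ 16^2 = 256 ≡ 256 (mod 509)
2^16 ≡ 256^2 = 65536 ≡ 384 (mod 509)
2^32 ≡ 384^2 = 147456 ≡ 355 (mod 509)
2^64 ≡ 355^2 = 126025 ≡ 302 (mod 509)
2^128 ≡ 302^2 = 91204 ≡ 93 (mod 509)
2^256 ≡ 93^2 = 8649 ≡ 505 (mod 509)
508 = 256 + 128 + 64 + 32 + 16 + 8 + 4 in binary powers of 2.
So 2^508 ≡ 505 · 93 · 302 · 355 · 384 · 256 · 16 ≡ 1 (mod 509).
Since the result is 1, base 2 gives no evidence that 509 is composite.

1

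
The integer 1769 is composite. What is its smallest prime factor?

29

1769 is odd.
Digit sum 23, not divisible by 3.
Ends in 9: not divisible by 5.
7: 1769 = 7·252 + 5
11: 1769 = 11·160 + 9
13: 1769 = 13·136 + 1
17: 1769 = 17·104 + 1
19: 1769 = 19·93 + 2
23: 1769 = 23·76 + 21
29: 1769 = 29·61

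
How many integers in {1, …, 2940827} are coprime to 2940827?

2875840

Factor: 2940827 = 89 · 173 · 191.
φ(2940827) = (89−1) · (173−1) · (191−1) = 88 · 172 · 190 = 2875840.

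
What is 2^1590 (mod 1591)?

471

2^1 ≡ 2 (mod 1591)
2^2 ≡ 2^2 = 4 ≡ 4 (mod 1591)
2^4 ≡ 4^2 = 16 ≡ 16 (mod 1591)
2^8 ≡ 16^2 = 256 ≡ 256 (mod 1591)
2^16 ≡ 256^2 = 65536 ≡ 305 (mod 1591)
2^32 ≡ 305^2 = 93025 ≡ 747 (mod 1591)
2^64 ≡ 747^2 = 558009 ≡ 1159 (mod 1591)
2^128 ≡ 1159^2 = 1343281 ≡ 477 (mod 1591)
2^256 ≡ 477^2 = 227529 ≡ 16 (mod 1591)
2^512 ≡ 16^2 = 256 ≡ 256 (mod 1591)
2^1024 ≡ 256^2 = 65536 ≡ 305 (mod 1591)
1590 = 1024 + 512 + 32 + 16 + 4 + 2 in binary powers of 2.
So 2^1590 ≡ 305 · 256 · 747 · 305 · 16 · 4 ≡ 471 (mod 1591).
Since 471 ≠ 1, base 2 is a Fermat witness: 1591 is composite.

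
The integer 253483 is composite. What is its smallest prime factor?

253483 is odd.
Digit sum 25, not divisible by 3.
Ends in 3: not divisible by 5.
7: 253483 = 7·36211 + 6
11: 253483 = 11·23043 + 10
13: 253483 = 13·19498 + 9
17: 253483 = 17·14910 + 13
19: 253483 = 19·13341 + 4
23: 253483 = 23·11021

23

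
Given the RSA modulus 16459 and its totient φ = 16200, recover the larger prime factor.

φ(n) = (p−1)(q−1) = n − (p+q) + 1, so p + q = 16459 − 16200 + 1 = 260.
p and q are the roots of t² − 260t + 16459 = 0.
Discriminant: 260² − 4·16459 = 67600 − 65836 = 1764; √1764 = 42.
q = (260 − 42)/2 = 109, p = (260 + 42)/2 = 151.
Check: 109 · 151 = 16459.

151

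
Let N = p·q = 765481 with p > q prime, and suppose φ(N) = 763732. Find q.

φ(n) = (p−1)(q−1) = n − (p+q) + 1, so p + q = 765481 − 763732 + 1 = 1750.
p and q are the roots of t² − 1750t + 765481 = 0.
Discriminant: 1750² − 4·765481 = 3062500 − 3061924 = 576; √576 = 24.
q = (1750 − 24)/2 = 863, p = (1750 + 24)/2 = 887.
Check: 863 · 887 = 765481.

863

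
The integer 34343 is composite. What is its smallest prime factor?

34343 is odd.
Digit sum 17, not divisible by 3.
Ends in 3: not divisible by 5.
7: 34343 = 7·4906 + 1
11: 34343 = 11·3122 + 1
13: 34343 = 13·2641 + 10
17: 34343 = 17·2020 + 3
19: 34343 = 19·1807 + 10
23: 34343 = 23·1493 + 4
29: 34343 = 29·1184 + 7
31: 34343 = 31·1107 + 26
37: 34343 = 37·928 + 7
41: 34343 = 41·837 + 26
43: 34343 = 43·798 + 29
47: 34343 = 47·730 + 33
53: 34343 = 53·647 + 52
59: 34343 = 59·582 + 5
61: 34343 = 61·563

61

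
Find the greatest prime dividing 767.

767 = 13 · 59
59 is prime.
So 767 = 13 · 59; the largest prime factor is 59.

59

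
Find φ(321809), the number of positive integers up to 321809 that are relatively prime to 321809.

Factor: 321809 = 41 · 47 · 167.
φ(321809) = (41−1) · (47−1) · (167−1) = 40 · 46 · 166 = 305440.

305440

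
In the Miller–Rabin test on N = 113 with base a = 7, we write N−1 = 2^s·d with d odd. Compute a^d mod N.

113 − 1 = 112 = 2^4 · 7, so d = 7.
7^1 ≡ 7 (mod 113)
7^2 ≡ 7^2 = 49 ≡ 49 (mod 113)
7^4 ≡ 49^2 = 2401 ≡ 28 (mod 113)
7 = 4 + 2 + 1 in binary powers of 2.
So 7^7 ≡ 28 · 49 · 7 ≡ 112 (mod 113).
Since 7^d ≡ 112 (mod 113), base 7 does not prove 113 composite.

112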